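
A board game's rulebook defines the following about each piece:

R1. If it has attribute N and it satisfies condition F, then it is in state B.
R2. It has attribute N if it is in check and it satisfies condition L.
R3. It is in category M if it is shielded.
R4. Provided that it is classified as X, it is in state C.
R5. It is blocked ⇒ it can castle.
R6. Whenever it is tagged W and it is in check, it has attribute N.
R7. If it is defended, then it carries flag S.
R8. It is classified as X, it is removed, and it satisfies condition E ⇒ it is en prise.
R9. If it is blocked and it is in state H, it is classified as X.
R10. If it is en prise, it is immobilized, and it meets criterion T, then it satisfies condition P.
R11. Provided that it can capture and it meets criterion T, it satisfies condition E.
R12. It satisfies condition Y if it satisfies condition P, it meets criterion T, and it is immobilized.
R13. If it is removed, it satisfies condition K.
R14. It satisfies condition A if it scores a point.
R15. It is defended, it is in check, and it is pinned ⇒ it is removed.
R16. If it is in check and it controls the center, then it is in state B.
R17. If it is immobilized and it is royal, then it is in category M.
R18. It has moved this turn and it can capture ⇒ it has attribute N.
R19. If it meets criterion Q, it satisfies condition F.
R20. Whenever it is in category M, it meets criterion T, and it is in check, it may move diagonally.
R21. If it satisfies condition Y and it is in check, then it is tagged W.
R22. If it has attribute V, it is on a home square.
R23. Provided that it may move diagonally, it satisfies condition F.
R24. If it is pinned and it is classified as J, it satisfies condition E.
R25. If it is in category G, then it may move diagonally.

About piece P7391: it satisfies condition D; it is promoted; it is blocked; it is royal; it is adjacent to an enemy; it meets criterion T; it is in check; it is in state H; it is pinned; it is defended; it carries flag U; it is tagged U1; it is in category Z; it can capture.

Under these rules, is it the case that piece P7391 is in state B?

Forward chaining from the given facts derives: can castle, carries flag S, is classified as X, satisfies condition E, is removed, is in state C, is en prise, satisfies condition K.
Rules concluding "it is in state B": R1 needs "it has attribute N"; R16 needs "it controls the center" — none of these are established.

No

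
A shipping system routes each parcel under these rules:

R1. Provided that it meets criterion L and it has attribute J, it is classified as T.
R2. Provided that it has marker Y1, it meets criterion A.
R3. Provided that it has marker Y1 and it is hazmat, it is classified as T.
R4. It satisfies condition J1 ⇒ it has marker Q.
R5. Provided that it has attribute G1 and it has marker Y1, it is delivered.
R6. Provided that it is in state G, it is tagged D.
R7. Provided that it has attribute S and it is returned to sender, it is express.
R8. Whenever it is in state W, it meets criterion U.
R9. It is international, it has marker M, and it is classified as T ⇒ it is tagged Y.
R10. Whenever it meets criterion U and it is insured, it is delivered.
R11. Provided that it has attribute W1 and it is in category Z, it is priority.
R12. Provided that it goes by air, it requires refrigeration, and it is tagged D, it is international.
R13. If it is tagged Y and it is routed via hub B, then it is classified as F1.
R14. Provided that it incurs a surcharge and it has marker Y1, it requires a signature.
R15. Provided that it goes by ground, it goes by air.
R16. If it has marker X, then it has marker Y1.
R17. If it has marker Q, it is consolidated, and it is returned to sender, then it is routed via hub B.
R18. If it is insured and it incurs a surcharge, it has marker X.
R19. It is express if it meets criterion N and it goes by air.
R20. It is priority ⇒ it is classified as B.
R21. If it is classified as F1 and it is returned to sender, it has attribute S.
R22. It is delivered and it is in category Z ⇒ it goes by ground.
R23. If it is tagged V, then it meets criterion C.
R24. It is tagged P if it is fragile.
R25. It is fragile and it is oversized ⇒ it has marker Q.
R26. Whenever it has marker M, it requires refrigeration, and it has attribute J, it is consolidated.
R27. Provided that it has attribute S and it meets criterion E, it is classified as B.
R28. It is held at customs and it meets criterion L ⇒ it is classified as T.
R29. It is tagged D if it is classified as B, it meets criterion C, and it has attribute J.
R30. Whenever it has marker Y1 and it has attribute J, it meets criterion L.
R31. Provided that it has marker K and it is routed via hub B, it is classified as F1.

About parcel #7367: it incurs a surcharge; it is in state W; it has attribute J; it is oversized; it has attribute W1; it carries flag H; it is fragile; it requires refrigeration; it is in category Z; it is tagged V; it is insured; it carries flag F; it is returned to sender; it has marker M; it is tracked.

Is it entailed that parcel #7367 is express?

By R8 (it is in state W): it meets criterion U.
By R10 (it meets criterion U, it is insured): it is delivered.
By R11 (it has attribute W1, it is in category Z): it is priority.
By R18 (it is insured, it incurs a surcharge): it has marker X.
By R20 (it is priority): it is classified as B.
By R22 (it is delivered, it is in category Z): it goes by ground.
By R23 (it is tagged V): it meets criterion C.
By R25 (it is fragile, it is oversized): it has marker Q.
By R26 (it has marker M, it requires refrigeration, it has attribute J): it is consolidated.
By R29 (it is classified as B, it meets criterion C, it has attribute J): it is tagged D.
By R15 (it goes by ground): it goes by air.
By R16 (it has marker X): it has marker Y1.
By R17 (it has marker Q, it is consolidated, it is returned to sender): it is routed via hub B.
By R30 (it has marker Y1, it has attribute J): it meets criterion L.
By R1 (it meets criterion L, it has attribute J): it is classified as T.
By R12 (it goes by air, it requires refrigeration, it is tagged D): it is international.
By R9 (it is international, it has marker M, it is classified as T): it is tagged Y.
By R13 (it is tagged Y, it is routed via hub B): it is classified as F1.
By R21 (it is classified as F1, it is returned to sender): it has attribute S.
By R7 (it has attribute S, it is returned to sender): it is express.

Yes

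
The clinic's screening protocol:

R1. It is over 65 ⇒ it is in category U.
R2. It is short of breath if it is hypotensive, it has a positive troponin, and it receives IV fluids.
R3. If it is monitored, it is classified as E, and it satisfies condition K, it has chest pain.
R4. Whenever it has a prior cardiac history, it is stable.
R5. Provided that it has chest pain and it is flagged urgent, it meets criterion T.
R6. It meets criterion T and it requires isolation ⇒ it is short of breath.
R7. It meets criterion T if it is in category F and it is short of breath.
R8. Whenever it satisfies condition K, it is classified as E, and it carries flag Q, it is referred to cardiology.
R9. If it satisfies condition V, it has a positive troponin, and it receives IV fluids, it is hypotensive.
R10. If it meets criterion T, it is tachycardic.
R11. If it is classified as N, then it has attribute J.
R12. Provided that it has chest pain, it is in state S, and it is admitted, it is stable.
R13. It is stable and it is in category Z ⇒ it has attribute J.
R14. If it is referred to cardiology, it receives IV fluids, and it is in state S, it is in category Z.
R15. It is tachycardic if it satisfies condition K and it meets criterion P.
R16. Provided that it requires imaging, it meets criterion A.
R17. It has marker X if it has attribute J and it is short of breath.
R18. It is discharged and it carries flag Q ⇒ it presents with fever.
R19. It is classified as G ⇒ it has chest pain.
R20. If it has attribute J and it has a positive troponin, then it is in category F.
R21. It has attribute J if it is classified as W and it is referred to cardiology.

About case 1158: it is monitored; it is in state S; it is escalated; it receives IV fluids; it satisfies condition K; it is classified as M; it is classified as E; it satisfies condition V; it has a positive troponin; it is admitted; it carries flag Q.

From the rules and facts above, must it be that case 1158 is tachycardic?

By R3 (it is monitored, it is classified as E, it satisfies condition K): it has chest pain.
By R8 (it satisfies condition K, it is classified as E, it carries flag Q): it is referred to cardiology.
By R9 (it satisfies condition V, it has a positive troponin, it receives IV fluids): it is hypotensive.
By R12 (it has chest pain, it is in state S, it is admitted): it is stable.
By R14 (it is referred to cardiology, it receives IV fluids, it is in state S): it is in category Z.
By R2 (it is hypotensive, it has a positive troponin, it receives IV fluids): it is short of breath.
By R13 (it is stable, it is in category Z): it has attribute J.
By R20 (it has attribute J, it has a positive troponin): it is in category F.
By R7 (it is in category F, it is short of breath): it meets criterion T.
By R10 (it meets criterion T): it is tachycardic.

Yes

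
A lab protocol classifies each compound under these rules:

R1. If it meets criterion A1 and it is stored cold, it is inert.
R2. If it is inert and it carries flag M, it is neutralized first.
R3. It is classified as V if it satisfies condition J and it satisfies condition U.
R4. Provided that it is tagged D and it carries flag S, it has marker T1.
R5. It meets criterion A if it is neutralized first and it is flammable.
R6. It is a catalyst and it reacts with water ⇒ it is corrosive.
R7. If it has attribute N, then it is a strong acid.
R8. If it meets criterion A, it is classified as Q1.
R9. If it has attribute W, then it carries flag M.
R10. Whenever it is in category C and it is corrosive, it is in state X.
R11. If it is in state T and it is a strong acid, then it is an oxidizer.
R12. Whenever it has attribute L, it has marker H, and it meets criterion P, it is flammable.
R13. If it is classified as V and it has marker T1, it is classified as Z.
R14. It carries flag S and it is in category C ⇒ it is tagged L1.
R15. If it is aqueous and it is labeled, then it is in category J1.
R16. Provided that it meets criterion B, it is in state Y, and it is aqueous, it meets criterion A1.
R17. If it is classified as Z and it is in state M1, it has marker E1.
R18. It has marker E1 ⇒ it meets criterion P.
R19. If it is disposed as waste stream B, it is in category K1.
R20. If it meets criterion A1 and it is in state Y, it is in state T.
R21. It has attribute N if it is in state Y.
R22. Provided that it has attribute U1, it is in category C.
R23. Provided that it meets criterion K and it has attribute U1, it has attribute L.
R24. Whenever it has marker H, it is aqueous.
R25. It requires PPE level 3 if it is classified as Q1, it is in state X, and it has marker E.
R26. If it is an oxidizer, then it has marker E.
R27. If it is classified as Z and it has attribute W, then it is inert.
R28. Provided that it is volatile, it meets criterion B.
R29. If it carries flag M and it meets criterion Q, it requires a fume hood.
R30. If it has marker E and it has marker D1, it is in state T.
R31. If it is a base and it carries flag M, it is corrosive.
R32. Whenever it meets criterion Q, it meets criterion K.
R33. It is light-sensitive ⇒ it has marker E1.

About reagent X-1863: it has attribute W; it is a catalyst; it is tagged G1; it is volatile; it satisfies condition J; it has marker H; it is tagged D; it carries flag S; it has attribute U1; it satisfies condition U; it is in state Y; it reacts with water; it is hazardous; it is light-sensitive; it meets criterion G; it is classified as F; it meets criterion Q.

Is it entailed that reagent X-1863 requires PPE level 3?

Yes

By R3 (it satisfies condition J, it satisfies condition U): it is classified as V.
By R4 (it is tagged D, it carries flag S): it has marker T1.
By R6 (it is a catalyst, it reacts with water): it is corrosive.
By R9 (it has attribute W): it carries flag M.
By R13 (it is classified as V, it has marker T1): it is classified as Z.
By R21 (it is in state Y): it has attribute N.
By R22 (it has attribute U1): it is in category C.
By R24 (it has marker H): it is aqueous.
By R27 (it is classified as Z, it has attribute W): it is inert.
By R28 (it is volatile): it meets criterion B.
By R32 (it meets criterion Q): it meets criterion K.
By R33 (it is light-sensitive): it has marker E1.
By R2 (it is inert, it carries flag M): it is neutralized first.
By R7 (it has attribute N): it is a strong acid.
By R10 (it is in category C, it is corrosive): it is in state X.
By R16 (it meets criterion B, it is in state Y, it is aqueous): it meets criterion A1.
By R18 (it has marker E1): it meets criterion P.
By R20 (it meets criterion A1, it is in state Y): it is in state T.
By R23 (it meets criterion K, it has attribute U1): it has attribute L.
By R11 (it is in state T, it is a strong acid): it is an oxidizer.
By R12 (it has attribute L, it has marker H, it meets criterion P): it is flammable.
By R26 (it is an oxidizer): it has marker E.
By R5 (it is neutralized first, it is flammable): it meets criterion A.
By R8 (it meets criterion A): it is classified as Q1.
By R25 (it is classified as Q1, it is in state X, it has marker E): it requires PPE level 3.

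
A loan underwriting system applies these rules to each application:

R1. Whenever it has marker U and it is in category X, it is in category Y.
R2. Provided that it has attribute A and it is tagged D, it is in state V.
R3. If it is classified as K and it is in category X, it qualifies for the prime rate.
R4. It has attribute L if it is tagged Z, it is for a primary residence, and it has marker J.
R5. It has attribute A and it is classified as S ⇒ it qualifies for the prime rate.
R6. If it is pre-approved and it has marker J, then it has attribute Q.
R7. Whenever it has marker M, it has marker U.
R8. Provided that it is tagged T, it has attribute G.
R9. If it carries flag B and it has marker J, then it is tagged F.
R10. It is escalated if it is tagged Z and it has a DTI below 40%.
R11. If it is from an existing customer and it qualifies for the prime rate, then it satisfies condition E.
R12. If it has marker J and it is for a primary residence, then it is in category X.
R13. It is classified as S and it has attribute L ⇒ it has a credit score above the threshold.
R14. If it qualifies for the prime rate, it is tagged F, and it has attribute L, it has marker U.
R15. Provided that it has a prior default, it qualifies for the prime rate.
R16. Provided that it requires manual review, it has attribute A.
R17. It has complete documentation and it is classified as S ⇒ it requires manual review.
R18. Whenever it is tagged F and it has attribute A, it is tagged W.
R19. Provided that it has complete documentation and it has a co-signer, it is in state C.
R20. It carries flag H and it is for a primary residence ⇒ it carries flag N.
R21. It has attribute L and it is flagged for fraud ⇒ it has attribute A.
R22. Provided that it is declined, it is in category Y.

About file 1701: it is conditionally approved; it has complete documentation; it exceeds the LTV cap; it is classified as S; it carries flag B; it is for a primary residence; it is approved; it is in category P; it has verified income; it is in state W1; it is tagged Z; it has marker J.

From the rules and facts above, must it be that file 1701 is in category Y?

Yes

By R4 (it is tagged Z, it is for a primary residence, it has marker J): it has attribute L.
By R9 (it carries flag B, it has marker J): it is tagged F.
By R12 (it has marker J, it is for a primary residence): it is in category X.
By R17 (it has complete documentation, it is classified as S): it requires manual review.
By R16 (it requires manual review): it has attribute A.
By R5 (it has attribute A, it is classified as S): it qualifies for the prime rate.
By R14 (it qualifies for the prime rate, it is tagged F, it has attribute L): it has marker U.
By R1 (it has marker U, it is in category X): it is in category Y.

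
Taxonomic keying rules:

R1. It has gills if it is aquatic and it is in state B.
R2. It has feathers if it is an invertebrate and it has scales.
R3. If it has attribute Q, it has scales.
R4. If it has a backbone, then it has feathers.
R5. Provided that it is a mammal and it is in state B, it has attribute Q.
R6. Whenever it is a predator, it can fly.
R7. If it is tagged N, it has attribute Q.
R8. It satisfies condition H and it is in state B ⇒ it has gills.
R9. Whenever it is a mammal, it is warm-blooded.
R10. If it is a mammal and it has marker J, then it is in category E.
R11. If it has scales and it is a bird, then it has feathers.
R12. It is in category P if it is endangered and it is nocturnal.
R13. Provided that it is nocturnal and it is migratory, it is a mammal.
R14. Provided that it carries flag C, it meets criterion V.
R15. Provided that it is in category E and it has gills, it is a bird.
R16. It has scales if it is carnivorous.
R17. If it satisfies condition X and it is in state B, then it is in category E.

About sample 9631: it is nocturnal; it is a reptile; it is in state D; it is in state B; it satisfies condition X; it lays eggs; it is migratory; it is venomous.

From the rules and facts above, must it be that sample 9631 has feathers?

No

Forward chaining from the given facts derives: is a mammal, is in category E, has attribute Q, is warm-blooded, has scales.
Rules concluding "it has feathers": R2 needs "it is an invertebrate"; R4 needs "it has a backbone"; R11 needs "it is a bird" — none of these are established.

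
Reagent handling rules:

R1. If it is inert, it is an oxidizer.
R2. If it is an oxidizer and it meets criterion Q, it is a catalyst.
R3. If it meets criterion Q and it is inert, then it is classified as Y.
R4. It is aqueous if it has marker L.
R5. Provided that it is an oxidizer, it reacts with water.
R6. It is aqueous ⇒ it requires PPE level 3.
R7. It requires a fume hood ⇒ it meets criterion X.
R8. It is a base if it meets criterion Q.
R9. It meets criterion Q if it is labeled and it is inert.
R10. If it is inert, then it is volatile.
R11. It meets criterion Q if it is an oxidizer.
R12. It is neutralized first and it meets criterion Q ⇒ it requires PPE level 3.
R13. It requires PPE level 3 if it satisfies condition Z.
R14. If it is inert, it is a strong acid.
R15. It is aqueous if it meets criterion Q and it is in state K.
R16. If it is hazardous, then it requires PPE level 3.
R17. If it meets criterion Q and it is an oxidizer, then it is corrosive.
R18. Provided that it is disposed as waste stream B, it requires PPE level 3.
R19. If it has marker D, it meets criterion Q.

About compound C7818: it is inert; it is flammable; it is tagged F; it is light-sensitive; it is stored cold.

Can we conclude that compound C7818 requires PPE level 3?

Forward chaining from the given facts derives: is an oxidizer, reacts with water, is volatile, meets criterion Q, is a strong acid, is corrosive, is a catalyst, is classified as Y, is a base.
Rules concluding "it requires PPE level 3": R6 needs "it is aqueous"; R12 needs "it is neutralized first"; R13 needs "it satisfies condition Z"; R16 needs "it is hazardous"; R18 needs "it is disposed as waste stream B" — none of these are established.

No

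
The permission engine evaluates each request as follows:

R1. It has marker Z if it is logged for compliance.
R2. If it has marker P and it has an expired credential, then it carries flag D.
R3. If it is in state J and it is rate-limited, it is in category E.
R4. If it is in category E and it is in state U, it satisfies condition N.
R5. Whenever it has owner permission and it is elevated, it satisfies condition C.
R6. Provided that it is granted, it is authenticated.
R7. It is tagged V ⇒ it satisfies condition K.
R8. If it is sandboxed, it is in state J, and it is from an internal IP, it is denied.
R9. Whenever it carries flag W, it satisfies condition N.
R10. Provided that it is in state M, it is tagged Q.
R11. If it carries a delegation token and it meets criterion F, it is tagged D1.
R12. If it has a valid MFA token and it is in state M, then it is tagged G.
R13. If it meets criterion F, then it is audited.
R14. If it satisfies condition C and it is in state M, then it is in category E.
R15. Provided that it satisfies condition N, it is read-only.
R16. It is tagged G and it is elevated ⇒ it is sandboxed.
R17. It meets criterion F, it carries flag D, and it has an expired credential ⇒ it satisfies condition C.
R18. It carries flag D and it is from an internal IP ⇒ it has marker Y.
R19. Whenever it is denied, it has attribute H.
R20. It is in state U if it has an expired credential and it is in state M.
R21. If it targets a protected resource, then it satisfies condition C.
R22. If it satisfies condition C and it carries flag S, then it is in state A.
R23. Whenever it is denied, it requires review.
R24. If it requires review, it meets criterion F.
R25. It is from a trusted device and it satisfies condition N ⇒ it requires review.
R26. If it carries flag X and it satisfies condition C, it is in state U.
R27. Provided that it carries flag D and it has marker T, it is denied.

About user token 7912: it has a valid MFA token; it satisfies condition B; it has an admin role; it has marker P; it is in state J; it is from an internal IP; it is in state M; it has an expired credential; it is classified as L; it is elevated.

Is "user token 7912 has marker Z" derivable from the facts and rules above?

Forward chaining from the given facts derives: carries flag D, is tagged Q, is tagged G, is sandboxed, has marker Y, is in state U, is denied, has attribute H, requires review, meets criterion F, is audited, satisfies condition C, is in category E, satisfies condition N, is read-only.
The only rule concluding "it has marker Z" is R1, which needs "it is logged for compliance"; that is never established.

No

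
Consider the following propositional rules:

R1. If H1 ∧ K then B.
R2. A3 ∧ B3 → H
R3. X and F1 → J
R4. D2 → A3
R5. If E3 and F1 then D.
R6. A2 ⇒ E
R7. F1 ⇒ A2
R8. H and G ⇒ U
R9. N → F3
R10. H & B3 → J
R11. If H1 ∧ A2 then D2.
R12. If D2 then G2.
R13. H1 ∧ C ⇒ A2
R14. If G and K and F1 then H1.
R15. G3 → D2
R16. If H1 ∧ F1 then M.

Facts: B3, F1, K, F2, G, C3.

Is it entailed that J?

Yes

A2  (by R7: F1)
H1  (by R14: G, K, F1)
D2  (by R11: H1, A2)
A3  (by R4: D2)
H  (by R2: A3, B3)
J  (by R10: H, B3)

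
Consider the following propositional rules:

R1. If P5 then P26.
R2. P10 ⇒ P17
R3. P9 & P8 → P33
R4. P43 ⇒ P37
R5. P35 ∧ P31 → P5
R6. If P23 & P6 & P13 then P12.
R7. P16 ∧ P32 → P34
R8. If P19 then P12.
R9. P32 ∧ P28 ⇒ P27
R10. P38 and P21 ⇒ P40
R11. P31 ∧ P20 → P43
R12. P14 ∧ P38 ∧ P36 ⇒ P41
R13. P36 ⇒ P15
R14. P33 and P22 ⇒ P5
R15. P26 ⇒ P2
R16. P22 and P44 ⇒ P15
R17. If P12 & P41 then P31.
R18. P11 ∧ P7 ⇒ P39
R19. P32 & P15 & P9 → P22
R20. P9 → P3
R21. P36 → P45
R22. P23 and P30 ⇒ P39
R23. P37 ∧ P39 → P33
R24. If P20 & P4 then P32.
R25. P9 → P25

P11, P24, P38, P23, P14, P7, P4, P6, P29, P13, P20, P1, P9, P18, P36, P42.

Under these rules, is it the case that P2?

Yes

P12  (by R6: P23, P6, P13)
P41  (by R12: P14, P38, P36)
P15  (by R13: P36)
P31  (by R17: P12, P41)
P39  (by R18: P11, P7)
P32  (by R24: P20, P4)
P43  (by R11: P31, P20)
P22  (by R19: P32, P15, P9)
P37  (by R4: P43)
P33  (by R23: P37, P39)
P5  (by R14: P33, P22)
P26  (by R1: P5)
P2  (by R15: P26)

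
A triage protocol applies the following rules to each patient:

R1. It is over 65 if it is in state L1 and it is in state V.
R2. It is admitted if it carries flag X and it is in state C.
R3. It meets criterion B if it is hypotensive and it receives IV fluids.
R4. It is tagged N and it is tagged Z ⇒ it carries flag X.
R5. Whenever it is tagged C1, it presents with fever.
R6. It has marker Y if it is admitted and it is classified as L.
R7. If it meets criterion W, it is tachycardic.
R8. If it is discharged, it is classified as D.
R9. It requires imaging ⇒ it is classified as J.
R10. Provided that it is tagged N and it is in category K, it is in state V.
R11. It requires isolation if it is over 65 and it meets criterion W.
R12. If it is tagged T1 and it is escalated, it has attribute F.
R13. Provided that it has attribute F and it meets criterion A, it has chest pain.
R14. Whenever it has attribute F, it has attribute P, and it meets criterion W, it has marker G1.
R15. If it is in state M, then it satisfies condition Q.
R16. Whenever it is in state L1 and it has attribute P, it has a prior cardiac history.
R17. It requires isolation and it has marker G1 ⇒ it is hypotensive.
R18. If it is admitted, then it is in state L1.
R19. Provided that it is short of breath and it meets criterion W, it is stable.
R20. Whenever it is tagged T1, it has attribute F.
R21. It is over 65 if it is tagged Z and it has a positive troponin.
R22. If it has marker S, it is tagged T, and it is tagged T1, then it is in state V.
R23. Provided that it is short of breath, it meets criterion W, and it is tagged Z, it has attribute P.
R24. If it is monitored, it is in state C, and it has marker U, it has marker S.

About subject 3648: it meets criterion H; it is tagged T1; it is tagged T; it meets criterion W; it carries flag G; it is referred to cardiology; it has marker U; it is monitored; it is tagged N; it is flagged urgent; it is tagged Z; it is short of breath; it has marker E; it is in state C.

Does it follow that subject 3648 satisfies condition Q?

No

Forward chaining from the given facts derives: carries flag X, is tachycardic, is stable, has attribute F, has attribute P, has marker S, is admitted, has marker G1, is in state L1, is in state V, is over 65, requires isolation, has a prior cardiac history, is hypotensive.
The only rule concluding "it satisfies condition Q" is R15, which needs "it is in state M"; that is never established.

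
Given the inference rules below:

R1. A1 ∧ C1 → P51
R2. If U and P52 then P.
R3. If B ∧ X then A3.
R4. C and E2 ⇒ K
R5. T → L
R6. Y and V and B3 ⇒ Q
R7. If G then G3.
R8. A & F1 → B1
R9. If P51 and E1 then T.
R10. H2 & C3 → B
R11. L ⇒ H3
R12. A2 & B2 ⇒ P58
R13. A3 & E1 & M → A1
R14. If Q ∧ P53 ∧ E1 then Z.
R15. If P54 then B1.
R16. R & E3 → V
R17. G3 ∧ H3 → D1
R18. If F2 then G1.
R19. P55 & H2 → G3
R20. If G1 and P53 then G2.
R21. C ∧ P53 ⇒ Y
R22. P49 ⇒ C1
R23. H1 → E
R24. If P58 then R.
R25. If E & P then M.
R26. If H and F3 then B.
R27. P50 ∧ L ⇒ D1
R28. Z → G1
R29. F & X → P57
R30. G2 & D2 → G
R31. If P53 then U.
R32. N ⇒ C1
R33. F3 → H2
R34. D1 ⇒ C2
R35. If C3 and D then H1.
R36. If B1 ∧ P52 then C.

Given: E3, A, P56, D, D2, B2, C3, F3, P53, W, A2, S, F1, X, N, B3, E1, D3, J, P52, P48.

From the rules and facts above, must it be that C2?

B1  (by R8: A, F1)
P58  (by R12: A2, B2)
R  (by R24: P58)
U  (by R31: P53)
C1  (by R32: N)
H2  (by R33: F3)
H1  (by R35: C3, D)
C  (by R36: B1, P52)
P  (by R2: U, P52)
B  (by R10: H2, C3)
V  (by R16: R, E3)
Y  (by R21: C, P53)
E  (by R23: H1)
M  (by R25: E, P)
A3  (by R3: B, X)
Q  (by R6: Y, V, B3)
A1  (by R13: A3, E1, M)
Z  (by R14: Q, P53, E1)
G1  (by R28: Z)
P51  (by R1: A1, C1)
T  (by R9: P51, E1)
G2  (by R20: G1, P53)
G  (by R30: G2, D2)
L  (by R5: T)
G3  (by R7: G)
H3  (by R11: L)
D1  (by R17: G3, H3)
C2  (by R34: D1)

Yes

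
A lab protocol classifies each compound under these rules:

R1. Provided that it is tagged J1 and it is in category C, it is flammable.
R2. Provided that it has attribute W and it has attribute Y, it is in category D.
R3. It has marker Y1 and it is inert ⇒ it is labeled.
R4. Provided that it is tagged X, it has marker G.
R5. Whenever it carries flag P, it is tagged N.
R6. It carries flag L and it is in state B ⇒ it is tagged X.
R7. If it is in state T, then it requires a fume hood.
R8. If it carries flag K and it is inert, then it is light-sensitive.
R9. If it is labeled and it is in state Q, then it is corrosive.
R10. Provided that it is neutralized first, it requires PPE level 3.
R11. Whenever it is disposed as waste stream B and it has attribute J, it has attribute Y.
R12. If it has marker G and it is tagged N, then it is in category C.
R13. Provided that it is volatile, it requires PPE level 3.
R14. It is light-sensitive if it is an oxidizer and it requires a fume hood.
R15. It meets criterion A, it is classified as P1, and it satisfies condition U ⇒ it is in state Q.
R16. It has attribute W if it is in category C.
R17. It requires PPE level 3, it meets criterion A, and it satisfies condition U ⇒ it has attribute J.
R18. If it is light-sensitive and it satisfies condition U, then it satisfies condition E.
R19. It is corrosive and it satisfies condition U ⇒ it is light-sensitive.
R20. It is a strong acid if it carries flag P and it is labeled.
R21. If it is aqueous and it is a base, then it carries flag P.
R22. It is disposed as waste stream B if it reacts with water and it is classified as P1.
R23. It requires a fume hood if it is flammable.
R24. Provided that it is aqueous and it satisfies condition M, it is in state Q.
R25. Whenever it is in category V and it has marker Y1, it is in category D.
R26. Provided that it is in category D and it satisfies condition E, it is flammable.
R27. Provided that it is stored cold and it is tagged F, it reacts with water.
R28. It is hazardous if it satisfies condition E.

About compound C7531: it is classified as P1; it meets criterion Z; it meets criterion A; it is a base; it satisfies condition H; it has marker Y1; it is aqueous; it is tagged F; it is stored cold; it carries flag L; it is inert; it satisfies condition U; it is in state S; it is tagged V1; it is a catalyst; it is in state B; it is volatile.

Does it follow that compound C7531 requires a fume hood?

Yes

By R3 (it has marker Y1, it is inert): it is labeled.
By R6 (it carries flag L, it is in state B): it is tagged X.
By R13 (it is volatile): it requires PPE level 3.
By R15 (it meets criterion A, it is classified as P1, it satisfies condition U): it is in state Q.
By R17 (it requires PPE level 3, it meets criterion A, it satisfies condition U): it has attribute J.
By R21 (it is aqueous, it is a base): it carries flag P.
By R27 (it is stored cold, it is tagged F): it reacts with water.
By R4 (it is tagged X): it has marker G.
By R5 (it carries flag P): it is tagged N.
By R9 (it is labeled, it is in state Q): it is corrosive.
By R12 (it has marker G, it is tagged N): it is in category C.
By R16 (it is in category C): it has attribute W.
By R19 (it is corrosive, it satisfies condition U): it is light-sensitive.
By R22 (it reacts with water, it is classified as P1): it is disposed as waste stream B.
By R11 (it is disposed as waste stream B, it has attribute J): it has attribute Y.
By R18 (it is light-sensitive, it satisfies condition U): it satisfies condition E.
By R2 (it has attribute W, it has attribute Y): it is in category D.
By R26 (it is in category D, it satisfies condition E): it is flammable.
By R23 (it is flammable): it requires a fume hood.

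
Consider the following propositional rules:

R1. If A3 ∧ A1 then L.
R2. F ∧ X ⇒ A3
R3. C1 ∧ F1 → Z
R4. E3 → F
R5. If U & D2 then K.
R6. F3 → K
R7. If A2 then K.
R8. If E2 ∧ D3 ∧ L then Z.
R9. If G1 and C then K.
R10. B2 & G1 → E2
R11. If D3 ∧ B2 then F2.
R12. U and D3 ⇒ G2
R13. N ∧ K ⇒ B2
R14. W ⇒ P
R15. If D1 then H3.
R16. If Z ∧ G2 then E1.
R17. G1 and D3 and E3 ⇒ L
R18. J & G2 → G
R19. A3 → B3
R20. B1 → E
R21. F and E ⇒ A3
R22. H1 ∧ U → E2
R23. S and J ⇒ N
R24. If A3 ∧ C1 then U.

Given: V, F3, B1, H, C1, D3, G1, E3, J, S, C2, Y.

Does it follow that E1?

F  (by R4: E3)
K  (by R6: F3)
L  (by R17: G1, D3, E3)
E  (by R20: B1)
A3  (by R21: F, E)
N  (by R23: S, J)
U  (by R24: A3, C1)
G2  (by R12: U, D3)
B2  (by R13: N, K)
E2  (by R10: B2, G1)
Z  (by R8: E2, D3, L)
E1  (by R16: Z, G2)

Yes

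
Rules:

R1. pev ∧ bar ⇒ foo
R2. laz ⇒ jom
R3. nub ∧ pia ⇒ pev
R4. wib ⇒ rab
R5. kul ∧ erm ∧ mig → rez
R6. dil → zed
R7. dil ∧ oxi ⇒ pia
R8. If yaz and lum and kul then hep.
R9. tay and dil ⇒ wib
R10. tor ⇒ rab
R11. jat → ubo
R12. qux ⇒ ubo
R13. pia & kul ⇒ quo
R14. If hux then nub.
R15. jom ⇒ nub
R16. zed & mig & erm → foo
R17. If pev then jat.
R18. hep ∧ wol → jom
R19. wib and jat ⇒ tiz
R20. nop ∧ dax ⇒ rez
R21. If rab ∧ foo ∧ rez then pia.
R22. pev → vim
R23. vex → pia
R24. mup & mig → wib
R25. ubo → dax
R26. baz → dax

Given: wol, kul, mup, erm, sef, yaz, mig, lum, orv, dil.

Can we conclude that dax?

rez  (by R5: kul, erm, mig)
zed  (by R6: dil)
hep  (by R8: yaz, lum, kul)
foo  (by R16: zed, mig, erm)
jom  (by R18: hep, wol)
wib  (by R24: mup, mig)
rab  (by R4: wib)
nub  (by R15: jom)
pia  (by R21: rab, foo, rez)
pev  (by R3: nub, pia)
jat  (by R17: pev)
ubo  (by R11: jat)
dax  (by R25: ubo)

Yes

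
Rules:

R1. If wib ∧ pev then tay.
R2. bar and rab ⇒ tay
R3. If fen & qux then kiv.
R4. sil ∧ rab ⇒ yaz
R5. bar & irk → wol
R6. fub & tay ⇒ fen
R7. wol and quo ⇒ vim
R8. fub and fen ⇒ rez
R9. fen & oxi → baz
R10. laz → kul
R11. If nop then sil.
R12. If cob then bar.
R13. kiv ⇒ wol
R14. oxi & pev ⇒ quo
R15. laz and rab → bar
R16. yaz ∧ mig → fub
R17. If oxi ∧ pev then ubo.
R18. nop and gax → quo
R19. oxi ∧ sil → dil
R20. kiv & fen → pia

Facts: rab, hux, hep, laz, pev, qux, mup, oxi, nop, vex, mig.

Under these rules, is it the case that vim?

sil  (by R11: nop)
quo  (by R14: oxi, pev)
bar  (by R15: laz, rab)
tay  (by R2: bar, rab)
yaz  (by R4: sil, rab)
fub  (by R16: yaz, mig)
fen  (by R6: fub, tay)
kiv  (by R3: fen, qux)
wol  (by R13: kiv)
vim  (by R7: wol, quo)

Yes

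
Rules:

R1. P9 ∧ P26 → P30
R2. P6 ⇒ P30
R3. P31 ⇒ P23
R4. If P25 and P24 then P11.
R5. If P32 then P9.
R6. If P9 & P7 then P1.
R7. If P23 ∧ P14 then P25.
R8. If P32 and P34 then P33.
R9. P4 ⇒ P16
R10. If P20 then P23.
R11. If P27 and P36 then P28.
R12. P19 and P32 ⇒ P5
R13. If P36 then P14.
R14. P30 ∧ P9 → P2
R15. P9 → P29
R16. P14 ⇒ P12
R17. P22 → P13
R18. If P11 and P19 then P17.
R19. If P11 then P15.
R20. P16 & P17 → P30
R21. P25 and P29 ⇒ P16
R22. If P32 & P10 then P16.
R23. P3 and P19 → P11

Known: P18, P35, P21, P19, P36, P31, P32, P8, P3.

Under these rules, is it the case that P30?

P23  (by R3: P31)
P9  (by R5: P32)
P14  (by R13: P36)
P29  (by R15: P9)
P11  (by R23: P3, P19)
P25  (by R7: P23, P14)
P17  (by R18: P11, P19)
P16  (by R21: P25, P29)
P30  (by R20: P16, P17)

Yes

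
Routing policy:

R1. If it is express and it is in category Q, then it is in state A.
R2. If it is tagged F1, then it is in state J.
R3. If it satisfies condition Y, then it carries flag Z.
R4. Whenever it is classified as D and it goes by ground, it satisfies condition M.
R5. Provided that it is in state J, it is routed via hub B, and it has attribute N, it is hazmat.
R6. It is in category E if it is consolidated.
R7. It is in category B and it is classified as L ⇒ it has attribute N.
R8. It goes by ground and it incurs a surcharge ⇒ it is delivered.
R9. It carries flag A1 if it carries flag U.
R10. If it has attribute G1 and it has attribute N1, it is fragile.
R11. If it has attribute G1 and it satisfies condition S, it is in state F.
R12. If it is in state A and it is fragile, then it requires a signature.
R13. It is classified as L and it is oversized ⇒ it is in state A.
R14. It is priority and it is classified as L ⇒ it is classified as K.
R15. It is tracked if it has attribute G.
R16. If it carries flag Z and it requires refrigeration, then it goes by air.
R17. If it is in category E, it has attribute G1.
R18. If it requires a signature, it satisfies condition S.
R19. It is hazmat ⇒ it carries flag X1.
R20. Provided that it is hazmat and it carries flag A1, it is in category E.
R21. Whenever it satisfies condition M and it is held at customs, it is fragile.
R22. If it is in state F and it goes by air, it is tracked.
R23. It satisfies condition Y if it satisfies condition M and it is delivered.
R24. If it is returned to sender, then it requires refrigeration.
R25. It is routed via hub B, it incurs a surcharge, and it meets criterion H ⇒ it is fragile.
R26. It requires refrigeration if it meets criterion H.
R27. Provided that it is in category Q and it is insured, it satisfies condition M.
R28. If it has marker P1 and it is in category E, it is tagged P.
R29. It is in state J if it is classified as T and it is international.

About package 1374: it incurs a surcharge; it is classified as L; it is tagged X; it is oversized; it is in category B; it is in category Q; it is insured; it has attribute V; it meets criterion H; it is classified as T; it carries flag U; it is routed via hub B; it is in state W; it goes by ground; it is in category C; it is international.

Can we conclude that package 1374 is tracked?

Yes

By R7 (it is in category B, it is classified as L): it has attribute N.
By R8 (it goes by ground, it incurs a surcharge): it is delivered.
By R9 (it carries flag U): it carries flag A1.
By R13 (it is classified as L, it is oversized): it is in state A.
By R25 (it is routed via hub B, it incurs a surcharge, it meets criterion H): it is fragile.
By R26 (it meets criterion H): it requires refrigeration.
By R27 (it is in category Q, it is insured): it satisfies condition M.
By R29 (it is classified as T, it is international): it is in state J.
By R5 (it is in state J, it is routed via hub B, it has attribute N): it is hazmat.
By R12 (it is in state A, it is fragile): it requires a signature.
By R18 (it requires a signature): it satisfies condition S.
By R20 (it is hazmat, it carries flag A1): it is in category E.
By R23 (it satisfies condition M, it is delivered): it satisfies condition Y.
By R3 (it satisfies condition Y): it carries flag Z.
By R16 (it carries flag Z, it requires refrigeration): it goes by air.
By R17 (it is in category E): it has attribute G1.
By R11 (it has attribute G1, it satisfies condition S): it is in state F.
By R22 (it is in state F, it goes by air): it is tracked.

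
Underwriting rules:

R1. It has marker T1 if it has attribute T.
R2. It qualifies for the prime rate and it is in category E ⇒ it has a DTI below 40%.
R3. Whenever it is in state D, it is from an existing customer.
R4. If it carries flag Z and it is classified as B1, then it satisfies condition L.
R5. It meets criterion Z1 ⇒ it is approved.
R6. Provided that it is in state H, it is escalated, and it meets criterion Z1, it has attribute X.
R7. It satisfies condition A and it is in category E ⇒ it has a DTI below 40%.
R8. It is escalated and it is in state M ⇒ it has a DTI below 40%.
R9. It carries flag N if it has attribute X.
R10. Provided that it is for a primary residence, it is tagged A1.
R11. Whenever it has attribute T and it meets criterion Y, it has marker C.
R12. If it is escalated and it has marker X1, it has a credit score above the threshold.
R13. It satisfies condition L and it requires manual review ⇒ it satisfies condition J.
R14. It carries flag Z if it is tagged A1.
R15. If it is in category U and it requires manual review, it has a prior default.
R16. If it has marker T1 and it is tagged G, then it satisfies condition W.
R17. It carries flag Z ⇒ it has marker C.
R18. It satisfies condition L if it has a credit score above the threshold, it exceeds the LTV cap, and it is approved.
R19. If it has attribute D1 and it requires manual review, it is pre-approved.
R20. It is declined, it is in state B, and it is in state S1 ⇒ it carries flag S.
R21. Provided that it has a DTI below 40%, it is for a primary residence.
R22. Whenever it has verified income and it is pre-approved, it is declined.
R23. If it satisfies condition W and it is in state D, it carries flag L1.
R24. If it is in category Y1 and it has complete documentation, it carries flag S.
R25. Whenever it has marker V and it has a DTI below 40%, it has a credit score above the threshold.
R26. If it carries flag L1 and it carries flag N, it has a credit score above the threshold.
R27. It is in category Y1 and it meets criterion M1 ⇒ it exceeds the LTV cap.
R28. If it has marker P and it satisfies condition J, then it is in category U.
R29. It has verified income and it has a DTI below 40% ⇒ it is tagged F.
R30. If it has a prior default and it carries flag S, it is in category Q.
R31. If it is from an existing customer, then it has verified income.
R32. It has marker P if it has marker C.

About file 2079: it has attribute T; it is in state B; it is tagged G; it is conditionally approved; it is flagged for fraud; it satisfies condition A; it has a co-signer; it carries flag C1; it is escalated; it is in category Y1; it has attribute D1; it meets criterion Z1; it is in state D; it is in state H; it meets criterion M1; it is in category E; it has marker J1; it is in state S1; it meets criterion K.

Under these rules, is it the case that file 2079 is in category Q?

No

Forward chaining from the given facts derives: has marker T1, is from an existing customer, is approved, has attribute X, has a DTI below 40%, carries flag N, satisfies condition W, is for a primary residence, carries flag L1, has a credit score above the threshold, exceeds the LTV cap, has verified income, is tagged A1, carries flag Z, has marker C, satisfies condition L, is tagged F, has marker P.
The only rule concluding "it is in category Q" is R30, which needs "it has a prior default"; that is never established.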